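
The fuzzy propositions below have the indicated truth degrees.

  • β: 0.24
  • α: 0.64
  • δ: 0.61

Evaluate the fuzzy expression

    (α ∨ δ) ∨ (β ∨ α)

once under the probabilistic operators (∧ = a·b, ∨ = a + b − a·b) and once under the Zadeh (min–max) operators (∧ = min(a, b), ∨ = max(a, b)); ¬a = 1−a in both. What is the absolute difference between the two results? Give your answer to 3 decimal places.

Under probabilistic:
  α ∨ δ = a + b − a·b on (0.6400, 0.6100) = 0.8596
  β ∨ α = a + b − a·b on (0.2400, 0.6400) = 0.7264
  (α ∨ δ) ∨ (β ∨ α) = a + b − a·b on (0.8596, 0.7264) = 0.9616
  → value = 0.9616
Under Zadeh (min–max):
  α ∨ δ = max(a, b) on (0.64, 0.61) = 0.64
  β ∨ α = max(a, b) on (0.24, 0.64) = 0.64
  (α ∨ δ) ∨ (β ∨ α) = max(a, b) on (0.64, 0.64) = 0.64
  → value = 0.6400
|0.9616 − 0.6400| = 0.322

0.322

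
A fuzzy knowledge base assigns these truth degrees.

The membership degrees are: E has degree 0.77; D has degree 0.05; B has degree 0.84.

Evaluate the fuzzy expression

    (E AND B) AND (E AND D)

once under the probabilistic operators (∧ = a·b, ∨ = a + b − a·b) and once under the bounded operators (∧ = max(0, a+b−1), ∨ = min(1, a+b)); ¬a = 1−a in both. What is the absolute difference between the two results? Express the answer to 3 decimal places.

0.025

Under probabilistic:
  E AND B = a·b on (0.7700, 0.8400) = 0.6468
  E AND D = a·b on (0.7700, 0.0500) = 0.0385
  (E AND B) AND (E AND D) = a·b on (0.6468, 0.0385) = 0.0249
  → value = 0.0249
Under bounded:
  E AND B = max(0, a+b−1) on (0.77, 0.84) = 0.61
  E AND D = max(0, a+b−1) on (0.77, 0.05) = 0.00
  (E AND B) AND (E AND D) = max(0, a+b−1) on (0.61, 0.00) = 0.00
  → value = 0.0000
|0.0249 − 0.0000| = 0.025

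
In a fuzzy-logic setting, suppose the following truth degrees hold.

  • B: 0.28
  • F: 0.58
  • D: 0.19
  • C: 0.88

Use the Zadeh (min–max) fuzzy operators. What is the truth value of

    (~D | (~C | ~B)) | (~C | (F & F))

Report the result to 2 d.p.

~D = 1 − 0.19 = 0.81
~C = 1 − 0.88 = 0.12
~B = 1 − 0.28 = 0.72
~C | ~B = max(a, b) on (0.12, 0.72) = 0.72
~D | (~C | ~B) = max(a, b) on (0.81, 0.72) = 0.81
~C = 1 − 0.88 = 0.12
F & F = min(a, b) on (0.58, 0.58) = 0.58
~C | (F & F) = max(a, b) on (0.12, 0.58) = 0.58
(~D | (~C | ~B)) | (~C | (F & F)) = max(a, b) on (0.81, 0.58) = 0.81

0.81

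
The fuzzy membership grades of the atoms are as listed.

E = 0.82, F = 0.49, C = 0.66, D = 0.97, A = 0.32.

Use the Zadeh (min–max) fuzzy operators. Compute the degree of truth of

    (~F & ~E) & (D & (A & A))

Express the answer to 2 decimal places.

0.18

~F = 1 − 0.49 = 0.51
~E = 1 − 0.82 = 0.18
~F & ~E = min(a, b) on (0.51, 0.18) = 0.18
A & A = min(a, b) on (0.32, 0.32) = 0.32
D & (A & A) = min(a, b) on (0.97, 0.32) = 0.32
(~F & ~E) & (D & (A & A)) = min(a, b) on (0.18, 0.32) = 0.18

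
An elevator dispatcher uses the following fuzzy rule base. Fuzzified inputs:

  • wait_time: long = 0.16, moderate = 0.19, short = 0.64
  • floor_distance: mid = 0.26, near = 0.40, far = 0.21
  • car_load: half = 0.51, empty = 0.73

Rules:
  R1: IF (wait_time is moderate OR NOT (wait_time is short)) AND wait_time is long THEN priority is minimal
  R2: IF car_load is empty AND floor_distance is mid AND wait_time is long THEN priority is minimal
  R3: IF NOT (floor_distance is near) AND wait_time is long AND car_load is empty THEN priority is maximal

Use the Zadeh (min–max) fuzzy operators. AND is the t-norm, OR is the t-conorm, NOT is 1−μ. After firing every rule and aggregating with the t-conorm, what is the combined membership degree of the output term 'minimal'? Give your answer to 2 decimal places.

0.16

R1: (moderate=0.19 OR ¬short=1−0.64=0.36) = 0.36; AND[min(a, b)] with long=0.16 → w = 0.16
R2: empty=0.73, mid=0.26, long=0.16; AND[min(a, b)] → w = 0.16
R3: ¬near=1−0.40=0.60, long=0.16, empty=0.73; AND[min(a, b)] → w = 0.16
Rules with consequent 'minimal': {R1, R2} → strengths 0.16, 0.16
Aggregate via t-conorm [max(a, b)]: 0.16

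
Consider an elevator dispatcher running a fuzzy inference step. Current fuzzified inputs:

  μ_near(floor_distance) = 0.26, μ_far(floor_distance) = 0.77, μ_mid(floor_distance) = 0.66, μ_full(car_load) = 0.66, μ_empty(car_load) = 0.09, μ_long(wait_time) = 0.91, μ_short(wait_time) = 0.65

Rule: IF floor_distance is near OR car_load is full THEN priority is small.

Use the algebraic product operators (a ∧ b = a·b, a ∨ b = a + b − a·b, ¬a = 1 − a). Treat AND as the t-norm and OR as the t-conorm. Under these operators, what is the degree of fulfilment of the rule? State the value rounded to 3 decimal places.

firing strength: near=0.26, full=0.66; OR[a + b − a·b] → w = 0.7484

0.748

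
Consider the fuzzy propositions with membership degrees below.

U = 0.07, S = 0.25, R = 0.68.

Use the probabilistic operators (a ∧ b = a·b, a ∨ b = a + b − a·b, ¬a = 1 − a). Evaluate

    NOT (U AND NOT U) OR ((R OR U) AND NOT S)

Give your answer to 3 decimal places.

0.969

NOT U = 1 − 0.0700 = 0.9300
U AND NOT U = a·b on (0.0700, 0.9300) = 0.0651
NOT (U AND NOT U) = 1 − 0.0651 = 0.9349
R OR U = a + b − a·b on (0.6800, 0.0700) = 0.7024
NOT S = 1 − 0.2500 = 0.7500
(R OR U) AND NOT S = a·b on (0.7024, 0.7500) = 0.5268
NOT (U AND NOT U) OR ((R OR U) AND NOT S) = a + b − a·b on (0.9349, 0.5268) = 0.9692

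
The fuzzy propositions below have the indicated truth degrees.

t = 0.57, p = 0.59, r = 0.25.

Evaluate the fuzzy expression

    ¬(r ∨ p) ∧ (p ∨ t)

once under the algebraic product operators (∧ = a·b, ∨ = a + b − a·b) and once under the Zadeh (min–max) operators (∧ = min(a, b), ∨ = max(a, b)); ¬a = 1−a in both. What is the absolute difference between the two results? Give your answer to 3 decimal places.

Under algebraic product:
  r ∨ p = a + b − a·b on (0.2500, 0.5900) = 0.6925
  ¬(r ∨ p) = 1 − 0.6925 = 0.3075
  p ∨ t = a + b − a·b on (0.5900, 0.5700) = 0.8237
  ¬(r ∨ p) ∧ (p ∨ t) = a·b on (0.3075, 0.8237) = 0.2533
  → value = 0.2533
Under Zadeh (min–max):
  r ∨ p = max(a, b) on (0.25, 0.59) = 0.59
  ¬(r ∨ p) = 1 − 0.59 = 0.41
  p ∨ t = max(a, b) on (0.59, 0.57) = 0.59
  ¬(r ∨ p) ∧ (p ∨ t) = min(a, b) on (0.41, 0.59) = 0.41
  → value = 0.4100
|0.2533 − 0.4100| = 0.157

0.157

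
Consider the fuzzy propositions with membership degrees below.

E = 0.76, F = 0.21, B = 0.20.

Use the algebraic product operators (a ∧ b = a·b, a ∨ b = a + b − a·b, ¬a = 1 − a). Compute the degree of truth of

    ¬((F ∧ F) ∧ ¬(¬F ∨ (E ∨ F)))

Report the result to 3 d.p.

0.998

F ∧ F = a·b on (0.2100, 0.2100) = 0.0441
¬F = 1 − 0.2100 = 0.7900
E ∨ F = a + b − a·b on (0.7600, 0.2100) = 0.8104
¬F ∨ (E ∨ F) = a + b − a·b on (0.7900, 0.8104) = 0.9602
¬(¬F ∨ (E ∨ F)) = 1 − 0.9602 = 0.0398
(F ∧ F) ∧ ¬(¬F ∨ (E ∨ F)) = a·b on (0.0441, 0.0398) = 0.0018
¬((F ∧ F) ∧ ¬(¬F ∨ (E ∨ F))) = 1 − 0.0018 = 0.9982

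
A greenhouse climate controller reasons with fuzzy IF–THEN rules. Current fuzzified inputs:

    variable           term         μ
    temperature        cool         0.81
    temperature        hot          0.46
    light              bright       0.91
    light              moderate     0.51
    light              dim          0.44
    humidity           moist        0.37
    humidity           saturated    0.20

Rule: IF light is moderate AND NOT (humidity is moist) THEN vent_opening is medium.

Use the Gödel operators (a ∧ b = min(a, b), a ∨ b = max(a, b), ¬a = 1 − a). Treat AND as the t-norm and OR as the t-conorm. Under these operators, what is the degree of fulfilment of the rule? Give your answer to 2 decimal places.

firing strength: moderate=0.51, ¬moist=1−0.37=0.63; AND[min(a, b)] → w = 0.51

0.51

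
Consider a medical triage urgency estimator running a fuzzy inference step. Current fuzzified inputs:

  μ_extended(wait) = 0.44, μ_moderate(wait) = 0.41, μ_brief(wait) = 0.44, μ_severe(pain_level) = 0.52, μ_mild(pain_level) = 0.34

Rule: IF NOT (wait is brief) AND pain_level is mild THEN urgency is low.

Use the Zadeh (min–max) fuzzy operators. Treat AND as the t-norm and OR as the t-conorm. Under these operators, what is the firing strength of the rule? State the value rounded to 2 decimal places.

0.34

firing strength: ¬brief=1−0.44=0.56, mild=0.34; AND[min(a, b)] → w = 0.34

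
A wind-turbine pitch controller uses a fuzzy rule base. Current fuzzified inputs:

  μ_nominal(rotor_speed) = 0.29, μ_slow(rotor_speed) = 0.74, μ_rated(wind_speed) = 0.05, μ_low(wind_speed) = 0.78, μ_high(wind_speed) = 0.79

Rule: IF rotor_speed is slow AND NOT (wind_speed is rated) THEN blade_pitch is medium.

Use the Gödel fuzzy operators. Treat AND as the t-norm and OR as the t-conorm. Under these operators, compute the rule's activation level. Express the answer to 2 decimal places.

0.74

firing strength: slow=0.74, ¬rated=1−0.05=0.95; AND[min(a, b)] → w = 0.74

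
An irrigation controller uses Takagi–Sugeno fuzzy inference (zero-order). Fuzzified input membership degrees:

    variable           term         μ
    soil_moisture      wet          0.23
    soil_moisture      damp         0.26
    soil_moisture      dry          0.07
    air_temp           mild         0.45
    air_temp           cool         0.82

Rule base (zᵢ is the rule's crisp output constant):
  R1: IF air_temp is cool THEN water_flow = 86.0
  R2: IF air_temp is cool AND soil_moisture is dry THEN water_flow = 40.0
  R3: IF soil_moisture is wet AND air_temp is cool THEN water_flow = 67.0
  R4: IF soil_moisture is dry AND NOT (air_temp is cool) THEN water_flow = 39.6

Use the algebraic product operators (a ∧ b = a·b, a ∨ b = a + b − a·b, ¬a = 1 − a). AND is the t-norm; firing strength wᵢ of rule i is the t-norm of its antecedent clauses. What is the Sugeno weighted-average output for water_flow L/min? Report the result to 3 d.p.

79.688

R1 (z=86.0): cool=0.82 → w = 0.8200
R2 (z=40.0): cool=0.82, dry=0.07; AND[a·b] → w = 0.0574
R3 (z=67.0): wet=0.23, cool=0.82; AND[a·b] → w = 0.1886
R4 (z=39.6): dry=0.07, ¬cool=1−0.82=0.18; AND[a·b] → w = 0.0126
Weighted average = (0.8200·86.0 + 0.0574·40.0 + 0.1886·67.0 + 0.0126·39.6) / (0.8200 + 0.0574 + 0.1886 + 0.0126)
  = 85.9512 / 1.0786 = 79.688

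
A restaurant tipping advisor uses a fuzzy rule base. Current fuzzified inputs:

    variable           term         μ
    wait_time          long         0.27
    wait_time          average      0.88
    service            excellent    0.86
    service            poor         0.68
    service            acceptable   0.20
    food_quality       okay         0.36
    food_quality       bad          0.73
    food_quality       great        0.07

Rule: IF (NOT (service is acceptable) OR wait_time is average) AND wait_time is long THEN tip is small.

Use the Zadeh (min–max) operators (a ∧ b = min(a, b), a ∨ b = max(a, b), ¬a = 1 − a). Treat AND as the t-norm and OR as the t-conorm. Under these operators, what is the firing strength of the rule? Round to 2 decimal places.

0.27

firing strength: (¬acceptable=1−0.20=0.80 OR average=0.88) = 0.88; AND[min(a, b)] with long=0.27 → w = 0.27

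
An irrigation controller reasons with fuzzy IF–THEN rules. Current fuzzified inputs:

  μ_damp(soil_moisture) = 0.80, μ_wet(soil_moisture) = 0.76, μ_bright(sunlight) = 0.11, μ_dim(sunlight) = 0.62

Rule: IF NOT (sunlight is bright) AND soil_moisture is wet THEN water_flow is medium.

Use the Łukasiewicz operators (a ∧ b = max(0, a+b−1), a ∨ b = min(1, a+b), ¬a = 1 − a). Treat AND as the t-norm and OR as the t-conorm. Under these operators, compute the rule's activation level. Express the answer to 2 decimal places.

0.65

firing strength: ¬bright=1−0.11=0.89, wet=0.76; AND[max(0, a+b−1)] → w = 0.65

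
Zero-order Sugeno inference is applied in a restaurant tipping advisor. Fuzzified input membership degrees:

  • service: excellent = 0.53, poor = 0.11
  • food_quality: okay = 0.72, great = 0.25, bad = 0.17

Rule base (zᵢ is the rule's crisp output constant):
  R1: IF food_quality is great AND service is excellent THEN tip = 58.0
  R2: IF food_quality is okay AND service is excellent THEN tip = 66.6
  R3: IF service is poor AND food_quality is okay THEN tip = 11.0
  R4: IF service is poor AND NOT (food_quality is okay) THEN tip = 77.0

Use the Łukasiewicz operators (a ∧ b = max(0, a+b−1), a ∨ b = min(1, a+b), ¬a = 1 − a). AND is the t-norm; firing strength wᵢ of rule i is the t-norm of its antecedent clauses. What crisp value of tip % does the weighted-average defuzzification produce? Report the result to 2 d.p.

66.60

R1 (z=58.0): great=0.25, excellent=0.53; AND[max(0, a+b−1)] → w = 0.00
R2 (z=66.6): okay=0.72, excellent=0.53; AND[max(0, a+b−1)] → w = 0.25
R3 (z=11.0): poor=0.11, okay=0.72; AND[max(0, a+b−1)] → w = 0.00
R4 (z=77.0): poor=0.11, ¬okay=1−0.72=0.28; AND[max(0, a+b−1)] → w = 0.00
Weighted average = (0.00·58.0 + 0.25·66.6 + 0.00·11.0 + 0.00·77.0) / (0.00 + 0.25 + 0.00 + 0.00)
  = 16.6500 / 0.2500 = 66.60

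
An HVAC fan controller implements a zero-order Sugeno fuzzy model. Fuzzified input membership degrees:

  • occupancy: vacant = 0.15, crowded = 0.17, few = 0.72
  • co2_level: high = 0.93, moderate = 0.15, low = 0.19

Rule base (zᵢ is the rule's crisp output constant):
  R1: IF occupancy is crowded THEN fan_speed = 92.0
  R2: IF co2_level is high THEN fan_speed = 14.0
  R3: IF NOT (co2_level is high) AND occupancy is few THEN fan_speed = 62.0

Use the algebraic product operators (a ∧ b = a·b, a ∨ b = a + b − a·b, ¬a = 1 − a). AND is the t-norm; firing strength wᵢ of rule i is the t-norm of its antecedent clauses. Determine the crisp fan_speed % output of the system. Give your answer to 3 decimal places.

R1 (z=92.0): crowded=0.17 → w = 0.1700
R2 (z=14.0): high=0.93 → w = 0.9300
R3 (z=62.0): ¬high=1−0.93=0.07, few=0.72; AND[a·b] → w = 0.0504
Weighted average = (0.1700·92.0 + 0.9300·14.0 + 0.0504·62.0) / (0.1700 + 0.9300 + 0.0504)
  = 31.7848 / 1.1504 = 27.629

27.629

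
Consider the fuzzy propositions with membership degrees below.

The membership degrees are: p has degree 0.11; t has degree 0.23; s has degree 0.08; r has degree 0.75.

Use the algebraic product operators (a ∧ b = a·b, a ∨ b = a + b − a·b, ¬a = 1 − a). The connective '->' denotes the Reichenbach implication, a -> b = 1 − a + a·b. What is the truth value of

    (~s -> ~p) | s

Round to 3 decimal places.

~s = 1 − 0.0800 = 0.9200
~p = 1 − 0.1100 = 0.8900
~s -> ~p  [Reichenbach: 1 − a + a·b] with a=0.9200, b=0.8900 → 0.8988
(~s -> ~p) | s = a + b − a·b on (0.8988, 0.0800) = 0.9069

0.907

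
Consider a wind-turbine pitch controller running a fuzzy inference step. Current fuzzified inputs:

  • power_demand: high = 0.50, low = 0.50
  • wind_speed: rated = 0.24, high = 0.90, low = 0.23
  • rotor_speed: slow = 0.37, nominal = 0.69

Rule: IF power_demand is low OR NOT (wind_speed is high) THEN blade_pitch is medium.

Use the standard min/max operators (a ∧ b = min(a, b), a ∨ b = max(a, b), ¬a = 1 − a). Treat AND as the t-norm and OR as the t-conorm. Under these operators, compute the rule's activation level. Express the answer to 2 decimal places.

firing strength: low=0.50, ¬high=1−0.90=0.10; OR[max(a, b)] → w = 0.50

0.50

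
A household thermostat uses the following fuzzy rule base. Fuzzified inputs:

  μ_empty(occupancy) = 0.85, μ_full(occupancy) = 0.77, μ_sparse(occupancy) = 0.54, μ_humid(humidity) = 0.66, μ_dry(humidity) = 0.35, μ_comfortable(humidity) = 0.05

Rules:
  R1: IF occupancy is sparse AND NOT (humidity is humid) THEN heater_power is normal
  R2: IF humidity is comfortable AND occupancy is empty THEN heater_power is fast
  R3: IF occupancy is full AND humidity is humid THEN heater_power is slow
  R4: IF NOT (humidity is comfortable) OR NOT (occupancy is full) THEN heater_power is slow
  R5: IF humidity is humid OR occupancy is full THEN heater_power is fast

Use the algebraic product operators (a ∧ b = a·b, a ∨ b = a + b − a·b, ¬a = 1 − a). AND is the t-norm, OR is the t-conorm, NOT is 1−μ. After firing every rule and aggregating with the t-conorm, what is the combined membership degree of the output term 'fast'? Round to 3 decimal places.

R1: sparse=0.54, ¬humid=1−0.66=0.34; AND[a·b] → w = 0.1836
R2: comfortable=0.05, empty=0.85; AND[a·b] → w = 0.0425
R3: full=0.77, humid=0.66; AND[a·b] → w = 0.5082
R4: ¬comfortable=1−0.05=0.95, ¬full=1−0.77=0.23; OR[a + b − a·b] → w = 0.9615
R5: humid=0.66, full=0.77; OR[a + b − a·b] → w = 0.9218
Rules with consequent 'fast': {R2, R5} → strengths 0.0425, 0.9218
Aggregate via t-conorm [a + b − a·b]: 0.9251

0.925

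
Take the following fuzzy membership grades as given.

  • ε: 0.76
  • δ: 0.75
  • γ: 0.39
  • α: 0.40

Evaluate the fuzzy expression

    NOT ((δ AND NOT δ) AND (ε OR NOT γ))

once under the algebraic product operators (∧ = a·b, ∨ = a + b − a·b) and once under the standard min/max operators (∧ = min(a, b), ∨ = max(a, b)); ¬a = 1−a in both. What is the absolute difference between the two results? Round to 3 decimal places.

0.080

Under algebraic product:
  NOT δ = 1 − 0.7500 = 0.2500
  δ AND NOT δ = a·b on (0.7500, 0.2500) = 0.1875
  NOT γ = 1 − 0.3900 = 0.6100
  ε OR NOT γ = a + b − a·b on (0.7600, 0.6100) = 0.9064
  (δ AND NOT δ) AND (ε OR NOT γ) = a·b on (0.1875, 0.9064) = 0.1700
  NOT ((δ AND NOT δ) AND (ε OR NOT γ)) = 1 − 0.1700 = 0.8300
  → value = 0.8300
Under standard min/max:
  NOT δ = 1 − 0.75 = 0.25
  δ AND NOT δ = min(a, b) on (0.75, 0.25) = 0.25
  NOT γ = 1 − 0.39 = 0.61
  ε OR NOT γ = max(a, b) on (0.76, 0.61) = 0.76
  (δ AND NOT δ) AND (ε OR NOT γ) = min(a, b) on (0.25, 0.76) = 0.25
  NOT ((δ AND NOT δ) AND (ε OR NOT γ)) = 1 − 0.25 = 0.75
  → value = 0.7500
|0.8300 − 0.7500| = 0.080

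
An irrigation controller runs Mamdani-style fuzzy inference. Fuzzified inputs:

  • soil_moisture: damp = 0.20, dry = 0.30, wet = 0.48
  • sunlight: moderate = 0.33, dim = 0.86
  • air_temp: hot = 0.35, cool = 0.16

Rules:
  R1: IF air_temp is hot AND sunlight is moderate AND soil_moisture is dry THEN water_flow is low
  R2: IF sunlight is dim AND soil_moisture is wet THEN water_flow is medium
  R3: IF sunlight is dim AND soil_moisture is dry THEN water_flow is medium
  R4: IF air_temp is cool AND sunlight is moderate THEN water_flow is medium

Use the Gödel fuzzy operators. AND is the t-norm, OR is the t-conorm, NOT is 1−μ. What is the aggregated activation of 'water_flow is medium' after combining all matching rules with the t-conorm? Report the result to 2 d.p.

R1: hot=0.35, moderate=0.33, dry=0.30; AND[min(a, b)] → w = 0.30
R2: dim=0.86, wet=0.48; AND[min(a, b)] → w = 0.48
R3: dim=0.86, dry=0.30; AND[min(a, b)] → w = 0.30
R4: cool=0.16, moderate=0.33; AND[min(a, b)] → w = 0.16
Rules with consequent 'medium': {R2, R3, R4} → strengths 0.48, 0.30, 0.16
Aggregate via t-conorm [max(a, b)]: 0.48

0.48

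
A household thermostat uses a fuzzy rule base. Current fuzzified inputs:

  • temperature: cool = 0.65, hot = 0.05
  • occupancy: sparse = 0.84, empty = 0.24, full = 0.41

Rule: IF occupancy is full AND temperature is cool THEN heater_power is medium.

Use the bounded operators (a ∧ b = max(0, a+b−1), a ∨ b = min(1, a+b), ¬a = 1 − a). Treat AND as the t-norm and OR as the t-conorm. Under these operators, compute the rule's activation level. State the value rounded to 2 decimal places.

firing strength: full=0.41, cool=0.65; AND[max(0, a+b−1)] → w = 0.06

0.06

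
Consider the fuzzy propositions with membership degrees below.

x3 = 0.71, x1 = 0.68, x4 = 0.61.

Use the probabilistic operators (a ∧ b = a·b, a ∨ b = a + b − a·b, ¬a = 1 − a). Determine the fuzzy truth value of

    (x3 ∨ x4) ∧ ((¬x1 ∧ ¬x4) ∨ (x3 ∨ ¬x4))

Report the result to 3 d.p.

0.750

x3 ∨ x4 = a + b − a·b on (0.7100, 0.6100) = 0.8869
¬x1 = 1 − 0.6800 = 0.3200
¬x4 = 1 − 0.6100 = 0.3900
¬x1 ∧ ¬x4 = a·b on (0.3200, 0.3900) = 0.1248
¬x4 = 1 − 0.6100 = 0.3900
x3 ∨ ¬x4 = a + b − a·b on (0.7100, 0.3900) = 0.8231
(¬x1 ∧ ¬x4) ∨ (x3 ∨ ¬x4) = a + b − a·b on (0.1248, 0.8231) = 0.8452
(x3 ∨ x4) ∧ ((¬x1 ∧ ¬x4) ∨ (x3 ∨ ¬x4)) = a·b on (0.8869, 0.8452) = 0.7496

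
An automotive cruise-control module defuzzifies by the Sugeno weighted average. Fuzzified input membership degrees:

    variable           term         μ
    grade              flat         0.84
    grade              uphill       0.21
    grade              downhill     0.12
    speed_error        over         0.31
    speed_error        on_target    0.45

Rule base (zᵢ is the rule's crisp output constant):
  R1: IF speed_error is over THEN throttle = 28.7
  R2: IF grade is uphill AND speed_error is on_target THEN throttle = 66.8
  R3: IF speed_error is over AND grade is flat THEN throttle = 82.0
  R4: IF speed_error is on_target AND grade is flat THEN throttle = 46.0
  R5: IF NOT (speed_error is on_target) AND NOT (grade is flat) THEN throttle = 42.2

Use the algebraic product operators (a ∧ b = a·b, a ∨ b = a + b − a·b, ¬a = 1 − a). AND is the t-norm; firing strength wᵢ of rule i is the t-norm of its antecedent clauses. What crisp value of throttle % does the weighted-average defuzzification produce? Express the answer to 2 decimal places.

50.99

R1 (z=28.7): over=0.31 → w = 0.3100
R2 (z=66.8): uphill=0.21, on_target=0.45; AND[a·b] → w = 0.0945
R3 (z=82.0): over=0.31, flat=0.84; AND[a·b] → w = 0.2604
R4 (z=46.0): on_target=0.45, flat=0.84; AND[a·b] → w = 0.3780
R5 (z=42.2): ¬on_target=1−0.45=0.55, ¬flat=1−0.84=0.16; AND[a·b] → w = 0.0880
Weighted average = (0.3100·28.7 + 0.0945·66.8 + 0.2604·82.0 + 0.3780·46.0 + 0.0880·42.2) / (0.3100 + 0.0945 + 0.2604 + 0.3780 + 0.0880)
  = 57.6640 / 1.1309 = 50.99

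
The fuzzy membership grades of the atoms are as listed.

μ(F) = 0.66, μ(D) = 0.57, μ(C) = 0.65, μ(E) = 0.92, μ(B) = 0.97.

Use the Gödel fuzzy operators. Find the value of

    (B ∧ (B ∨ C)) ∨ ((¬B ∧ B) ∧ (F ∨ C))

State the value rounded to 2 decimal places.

B ∨ C = max(a, b) on (0.97, 0.65) = 0.97
B ∧ (B ∨ C) = min(a, b) on (0.97, 0.97) = 0.97
¬B = 1 − 0.97 = 0.03
¬B ∧ B = min(a, b) on (0.03, 0.97) = 0.03
F ∨ C = max(a, b) on (0.66, 0.65) = 0.66
(¬B ∧ B) ∧ (F ∨ C) = min(a, b) on (0.03, 0.66) = 0.03
(B ∧ (B ∨ C)) ∨ ((¬B ∧ B) ∧ (F ∨ C)) = max(a, b) on (0.97, 0.03) = 0.97

0.97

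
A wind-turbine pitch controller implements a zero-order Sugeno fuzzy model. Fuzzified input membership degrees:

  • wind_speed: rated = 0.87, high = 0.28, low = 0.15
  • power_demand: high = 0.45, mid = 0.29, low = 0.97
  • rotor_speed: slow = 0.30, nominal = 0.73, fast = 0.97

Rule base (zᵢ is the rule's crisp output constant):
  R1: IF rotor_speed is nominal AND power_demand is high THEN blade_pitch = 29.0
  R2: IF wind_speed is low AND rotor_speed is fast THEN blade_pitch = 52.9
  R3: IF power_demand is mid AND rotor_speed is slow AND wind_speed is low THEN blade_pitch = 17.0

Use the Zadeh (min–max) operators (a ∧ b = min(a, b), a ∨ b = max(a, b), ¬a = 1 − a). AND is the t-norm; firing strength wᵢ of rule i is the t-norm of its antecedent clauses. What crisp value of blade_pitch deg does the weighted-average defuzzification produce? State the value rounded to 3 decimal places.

R1 (z=29.0): nominal=0.73, high=0.45; AND[min(a, b)] → w = 0.45
R2 (z=52.9): low=0.15, fast=0.97; AND[min(a, b)] → w = 0.15
R3 (z=17.0): mid=0.29, slow=0.30, low=0.15; AND[min(a, b)] → w = 0.15
Weighted average = (0.45·29.0 + 0.15·52.9 + 0.15·17.0) / (0.45 + 0.15 + 0.15)
  = 23.5350 / 0.7500 = 31.380

31.380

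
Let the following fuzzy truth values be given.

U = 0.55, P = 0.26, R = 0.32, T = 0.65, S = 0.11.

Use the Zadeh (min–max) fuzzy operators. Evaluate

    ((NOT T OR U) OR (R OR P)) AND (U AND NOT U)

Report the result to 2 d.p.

0.45

NOT T = 1 − 0.65 = 0.35
NOT T OR U = max(a, b) on (0.35, 0.55) = 0.55
R OR P = max(a, b) on (0.32, 0.26) = 0.32
(NOT T OR U) OR (R OR P) = max(a, b) on (0.55, 0.32) = 0.55
NOT U = 1 − 0.55 = 0.45
U AND NOT U = min(a, b) on (0.55, 0.45) = 0.45
((NOT T OR U) OR (R OR P)) AND (U AND NOT U) = min(a, b) on (0.55, 0.45) = 0.45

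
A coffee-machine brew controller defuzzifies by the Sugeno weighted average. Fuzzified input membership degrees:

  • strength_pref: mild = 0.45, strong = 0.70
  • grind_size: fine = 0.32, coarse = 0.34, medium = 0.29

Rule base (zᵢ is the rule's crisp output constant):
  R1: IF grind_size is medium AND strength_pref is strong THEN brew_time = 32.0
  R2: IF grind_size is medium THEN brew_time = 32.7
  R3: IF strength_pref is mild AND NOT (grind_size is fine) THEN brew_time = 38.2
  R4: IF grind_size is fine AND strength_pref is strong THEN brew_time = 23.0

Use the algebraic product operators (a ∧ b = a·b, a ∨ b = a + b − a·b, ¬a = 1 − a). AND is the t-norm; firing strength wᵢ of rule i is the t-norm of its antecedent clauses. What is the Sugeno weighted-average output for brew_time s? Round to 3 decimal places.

R1 (z=32.0): medium=0.29, strong=0.70; AND[a·b] → w = 0.2030
R2 (z=32.7): medium=0.29 → w = 0.2900
R3 (z=38.2): mild=0.45, ¬fine=1−0.32=0.68; AND[a·b] → w = 0.3060
R4 (z=23.0): fine=0.32, strong=0.70; AND[a·b] → w = 0.2240
Weighted average = (0.2030·32.0 + 0.2900·32.7 + 0.3060·38.2 + 0.2240·23.0) / (0.2030 + 0.2900 + 0.3060 + 0.2240)
  = 32.8202 / 1.0230 = 32.082

32.082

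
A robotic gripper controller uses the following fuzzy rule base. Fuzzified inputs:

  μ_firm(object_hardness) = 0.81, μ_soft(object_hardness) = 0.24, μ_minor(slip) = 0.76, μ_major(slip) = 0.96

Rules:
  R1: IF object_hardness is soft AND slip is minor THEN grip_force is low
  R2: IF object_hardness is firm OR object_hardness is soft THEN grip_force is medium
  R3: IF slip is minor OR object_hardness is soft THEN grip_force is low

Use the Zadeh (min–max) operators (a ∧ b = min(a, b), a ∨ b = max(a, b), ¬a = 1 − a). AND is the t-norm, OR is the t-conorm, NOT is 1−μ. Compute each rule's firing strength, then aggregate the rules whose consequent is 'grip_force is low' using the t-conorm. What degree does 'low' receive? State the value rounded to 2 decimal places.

0.76

R1: soft=0.24, minor=0.76; AND[min(a, b)] → w = 0.24
R2: firm=0.81, soft=0.24; OR[max(a, b)] → w = 0.81
R3: minor=0.76, soft=0.24; OR[max(a, b)] → w = 0.76
Rules with consequent 'low': {R1, R3} → strengths 0.24, 0.76
Aggregate via t-conorm [max(a, b)]: 0.76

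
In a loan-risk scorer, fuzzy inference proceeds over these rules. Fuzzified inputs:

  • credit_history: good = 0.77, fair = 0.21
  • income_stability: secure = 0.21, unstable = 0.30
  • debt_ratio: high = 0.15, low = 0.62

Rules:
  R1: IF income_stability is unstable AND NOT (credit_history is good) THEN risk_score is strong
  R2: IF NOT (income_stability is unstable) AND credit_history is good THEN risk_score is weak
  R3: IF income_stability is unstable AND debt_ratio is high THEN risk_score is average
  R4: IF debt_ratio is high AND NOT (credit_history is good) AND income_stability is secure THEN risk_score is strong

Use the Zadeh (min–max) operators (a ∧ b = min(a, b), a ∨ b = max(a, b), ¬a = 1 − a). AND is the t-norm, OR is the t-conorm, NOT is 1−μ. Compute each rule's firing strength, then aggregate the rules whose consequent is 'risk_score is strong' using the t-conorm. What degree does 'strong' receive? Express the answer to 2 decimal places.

R1: unstable=0.30, ¬good=1−0.77=0.23; AND[min(a, b)] → w = 0.23
R2: ¬unstable=1−0.30=0.70, good=0.77; AND[min(a, b)] → w = 0.70
R3: unstable=0.30, high=0.15; AND[min(a, b)] → w = 0.15
R4: high=0.15, ¬good=1−0.77=0.23, secure=0.21; AND[min(a, b)] → w = 0.15
Rules with consequent 'strong': {R1, R4} → strengths 0.23, 0.15
Aggregate via t-conorm [max(a, b)]: 0.23

0.23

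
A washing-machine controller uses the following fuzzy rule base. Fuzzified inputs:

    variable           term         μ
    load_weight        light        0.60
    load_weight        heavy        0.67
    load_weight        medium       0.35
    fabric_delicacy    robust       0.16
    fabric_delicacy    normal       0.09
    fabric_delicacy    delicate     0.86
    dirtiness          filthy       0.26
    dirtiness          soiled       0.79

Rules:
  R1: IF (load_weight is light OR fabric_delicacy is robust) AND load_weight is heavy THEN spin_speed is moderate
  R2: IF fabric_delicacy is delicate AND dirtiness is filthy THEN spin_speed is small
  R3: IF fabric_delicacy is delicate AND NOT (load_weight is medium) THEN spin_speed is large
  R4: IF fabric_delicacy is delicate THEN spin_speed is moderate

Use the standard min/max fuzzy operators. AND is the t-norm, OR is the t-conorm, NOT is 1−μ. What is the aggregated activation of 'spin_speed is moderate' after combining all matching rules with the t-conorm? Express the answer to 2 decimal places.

R1: (light=0.60 OR robust=0.16) = 0.60; AND[min(a, b)] with heavy=0.67 → w = 0.60
R2: delicate=0.86, filthy=0.26; AND[min(a, b)] → w = 0.26
R3: delicate=0.86, ¬medium=1−0.35=0.65; AND[min(a, b)] → w = 0.65
R4: delicate=0.86 → w = 0.86
Rules with consequent 'moderate': {R1, R4} → strengths 0.60, 0.86
Aggregate via t-conorm [max(a, b)]: 0.86

0.86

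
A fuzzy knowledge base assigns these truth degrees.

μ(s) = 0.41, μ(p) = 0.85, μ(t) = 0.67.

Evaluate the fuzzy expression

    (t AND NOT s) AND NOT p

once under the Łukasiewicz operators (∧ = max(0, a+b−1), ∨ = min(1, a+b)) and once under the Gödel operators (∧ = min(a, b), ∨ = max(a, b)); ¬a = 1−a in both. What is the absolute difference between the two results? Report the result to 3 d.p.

0.150

Under Łukasiewicz:
  NOT s = 1 − 0.41 = 0.59
  t AND NOT s = max(0, a+b−1) on (0.67, 0.59) = 0.26
  NOT p = 1 − 0.85 = 0.15
  (t AND NOT s) AND NOT p = max(0, a+b−1) on (0.26, 0.15) = 0.00
  → value = 0.0000
Under Gödel:
  NOT s = 1 − 0.41 = 0.59
  t AND NOT s = min(a, b) on (0.67, 0.59) = 0.59
  NOT p = 1 − 0.85 = 0.15
  (t AND NOT s) AND NOT p = min(a, b) on (0.59, 0.15) = 0.15
  → value = 0.1500
|0.0000 − 0.1500| = 0.150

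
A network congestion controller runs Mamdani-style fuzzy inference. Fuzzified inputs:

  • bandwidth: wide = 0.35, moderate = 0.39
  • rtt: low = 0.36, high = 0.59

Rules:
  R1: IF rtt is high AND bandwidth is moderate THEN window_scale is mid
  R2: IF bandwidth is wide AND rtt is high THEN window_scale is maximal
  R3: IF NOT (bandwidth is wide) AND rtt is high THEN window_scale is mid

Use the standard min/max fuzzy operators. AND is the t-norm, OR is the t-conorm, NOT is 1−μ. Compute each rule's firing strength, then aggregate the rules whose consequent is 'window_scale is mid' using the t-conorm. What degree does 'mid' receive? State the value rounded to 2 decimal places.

R1: high=0.59, moderate=0.39; AND[min(a, b)] → w = 0.39
R2: wide=0.35, high=0.59; AND[min(a, b)] → w = 0.35
R3: ¬wide=1−0.35=0.65, high=0.59; AND[min(a, b)] → w = 0.59
Rules with consequent 'mid': {R1, R3} → strengths 0.39, 0.59
Aggregate via t-conorm [max(a, b)]: 0.59

0.59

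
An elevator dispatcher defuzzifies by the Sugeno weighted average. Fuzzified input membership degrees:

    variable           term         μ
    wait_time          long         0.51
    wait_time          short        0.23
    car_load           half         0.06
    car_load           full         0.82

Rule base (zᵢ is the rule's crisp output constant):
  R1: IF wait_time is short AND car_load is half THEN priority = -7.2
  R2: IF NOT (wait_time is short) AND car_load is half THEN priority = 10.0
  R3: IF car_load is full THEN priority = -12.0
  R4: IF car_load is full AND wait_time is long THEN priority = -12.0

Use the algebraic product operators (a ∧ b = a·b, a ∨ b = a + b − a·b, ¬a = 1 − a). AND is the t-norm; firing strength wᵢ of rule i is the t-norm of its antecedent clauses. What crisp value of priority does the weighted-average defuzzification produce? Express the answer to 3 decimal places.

R1 (z=-7.2): short=0.23, half=0.06; AND[a·b] → w = 0.0138
R2 (z=10.0): ¬short=1−0.23=0.77, half=0.06; AND[a·b] → w = 0.0462
R3 (z=-12.0): full=0.82 → w = 0.8200
R4 (z=-12.0): full=0.82, long=0.51; AND[a·b] → w = 0.4182
Weighted average = (0.0138·-7.2 + 0.0462·10.0 + 0.8200·-12.0 + 0.4182·-12.0) / (0.0138 + 0.0462 + 0.8200 + 0.4182)
  = -14.4958 / 1.2982 = -11.166

-11.166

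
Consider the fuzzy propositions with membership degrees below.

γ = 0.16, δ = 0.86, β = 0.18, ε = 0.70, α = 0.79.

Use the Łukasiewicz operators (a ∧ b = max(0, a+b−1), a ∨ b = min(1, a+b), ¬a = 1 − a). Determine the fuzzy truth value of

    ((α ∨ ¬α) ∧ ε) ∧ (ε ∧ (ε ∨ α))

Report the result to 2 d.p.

¬α = 1 − 0.79 = 0.21
α ∨ ¬α = min(1, a+b) on (0.79, 0.21) = 1.00
(α ∨ ¬α) ∧ ε = max(0, a+b−1) on (1.00, 0.70) = 0.70
ε ∨ α = min(1, a+b) on (0.70, 0.79) = 1.00
ε ∧ (ε ∨ α) = max(0, a+b−1) on (0.70, 1.00) = 0.70
((α ∨ ¬α) ∧ ε) ∧ (ε ∧ (ε ∨ α)) = max(0, a+b−1) on (0.70, 0.70) = 0.40

0.40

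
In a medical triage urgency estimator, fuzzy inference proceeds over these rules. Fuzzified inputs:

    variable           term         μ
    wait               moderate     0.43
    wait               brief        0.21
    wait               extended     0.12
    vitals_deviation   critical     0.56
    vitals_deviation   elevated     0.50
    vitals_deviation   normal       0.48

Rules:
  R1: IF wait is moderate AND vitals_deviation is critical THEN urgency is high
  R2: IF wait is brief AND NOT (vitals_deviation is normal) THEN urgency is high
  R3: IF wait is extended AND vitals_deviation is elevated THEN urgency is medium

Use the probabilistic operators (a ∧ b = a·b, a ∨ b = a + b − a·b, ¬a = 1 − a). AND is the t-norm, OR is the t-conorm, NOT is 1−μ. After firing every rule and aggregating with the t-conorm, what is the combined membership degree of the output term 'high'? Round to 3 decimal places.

R1: moderate=0.43, critical=0.56; AND[a·b] → w = 0.2408
R2: brief=0.21, ¬normal=1−0.48=0.52; AND[a·b] → w = 0.1092
R3: extended=0.12, elevated=0.50; AND[a·b] → w = 0.0600
Rules with consequent 'high': {R1, R2} → strengths 0.2408, 0.1092
Aggregate via t-conorm [a + b − a·b]: 0.3237

0.324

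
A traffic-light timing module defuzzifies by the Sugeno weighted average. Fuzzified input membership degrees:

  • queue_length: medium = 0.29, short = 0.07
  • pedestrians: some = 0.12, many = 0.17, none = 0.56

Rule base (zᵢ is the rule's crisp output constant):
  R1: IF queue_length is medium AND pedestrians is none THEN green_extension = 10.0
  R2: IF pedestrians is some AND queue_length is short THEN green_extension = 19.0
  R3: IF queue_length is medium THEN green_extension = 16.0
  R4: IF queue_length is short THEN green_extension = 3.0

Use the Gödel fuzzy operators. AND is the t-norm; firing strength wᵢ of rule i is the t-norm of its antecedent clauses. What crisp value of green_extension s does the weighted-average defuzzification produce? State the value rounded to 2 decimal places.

12.61

R1 (z=10.0): medium=0.29, none=0.56; AND[min(a, b)] → w = 0.29
R2 (z=19.0): some=0.12, short=0.07; AND[min(a, b)] → w = 0.07
R3 (z=16.0): medium=0.29 → w = 0.29
R4 (z=3.0): short=0.07 → w = 0.07
Weighted average = (0.29·10.0 + 0.07·19.0 + 0.29·16.0 + 0.07·3.0) / (0.29 + 0.07 + 0.29 + 0.07)
  = 9.0800 / 0.7200 = 12.61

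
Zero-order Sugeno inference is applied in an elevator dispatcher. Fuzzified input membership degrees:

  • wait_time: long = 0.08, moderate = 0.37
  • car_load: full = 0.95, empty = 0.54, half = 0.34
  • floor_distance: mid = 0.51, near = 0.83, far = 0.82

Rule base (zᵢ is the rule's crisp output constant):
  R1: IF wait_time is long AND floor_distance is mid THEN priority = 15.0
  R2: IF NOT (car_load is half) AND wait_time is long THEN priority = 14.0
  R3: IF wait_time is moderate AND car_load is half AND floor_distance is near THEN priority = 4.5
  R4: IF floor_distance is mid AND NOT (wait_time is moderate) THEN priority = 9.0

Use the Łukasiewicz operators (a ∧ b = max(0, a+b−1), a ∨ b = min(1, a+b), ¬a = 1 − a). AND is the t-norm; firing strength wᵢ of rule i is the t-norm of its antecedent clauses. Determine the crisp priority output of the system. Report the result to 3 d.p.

9.000

R1 (z=15.0): long=0.08, mid=0.51; AND[max(0, a+b−1)] → w = 0.00
R2 (z=14.0): ¬half=1−0.34=0.66, long=0.08; AND[max(0, a+b−1)] → w = 0.00
R3 (z=4.5): moderate=0.37, half=0.34, near=0.83; AND[max(0, a+b−1)] → w = 0.00
R4 (z=9.0): mid=0.51, ¬moderate=1−0.37=0.63; AND[max(0, a+b−1)] → w = 0.14
Weighted average = (0.00·15.0 + 0.00·14.0 + 0.00·4.5 + 0.14·9.0) / (0.00 + 0.00 + 0.00 + 0.14)
  = 1.2600 / 0.1400 = 9.000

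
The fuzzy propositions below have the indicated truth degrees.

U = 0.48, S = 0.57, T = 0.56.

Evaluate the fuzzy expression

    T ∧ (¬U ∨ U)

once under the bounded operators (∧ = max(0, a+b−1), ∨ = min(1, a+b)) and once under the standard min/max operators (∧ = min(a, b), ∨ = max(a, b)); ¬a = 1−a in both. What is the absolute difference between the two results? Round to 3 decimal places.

0.040

Under bounded:
  ¬U = 1 − 0.48 = 0.52
  ¬U ∨ U = min(1, a+b) on (0.52, 0.48) = 1.00
  T ∧ (¬U ∨ U) = max(0, a+b−1) on (0.56, 1.00) = 0.56
  → value = 0.5600
Under standard min/max:
  ¬U = 1 − 0.48 = 0.52
  ¬U ∨ U = max(a, b) on (0.52, 0.48) = 0.52
  T ∧ (¬U ∨ U) = min(a, b) on (0.56, 0.52) = 0.52
  → value = 0.5200
|0.5600 − 0.5200| = 0.040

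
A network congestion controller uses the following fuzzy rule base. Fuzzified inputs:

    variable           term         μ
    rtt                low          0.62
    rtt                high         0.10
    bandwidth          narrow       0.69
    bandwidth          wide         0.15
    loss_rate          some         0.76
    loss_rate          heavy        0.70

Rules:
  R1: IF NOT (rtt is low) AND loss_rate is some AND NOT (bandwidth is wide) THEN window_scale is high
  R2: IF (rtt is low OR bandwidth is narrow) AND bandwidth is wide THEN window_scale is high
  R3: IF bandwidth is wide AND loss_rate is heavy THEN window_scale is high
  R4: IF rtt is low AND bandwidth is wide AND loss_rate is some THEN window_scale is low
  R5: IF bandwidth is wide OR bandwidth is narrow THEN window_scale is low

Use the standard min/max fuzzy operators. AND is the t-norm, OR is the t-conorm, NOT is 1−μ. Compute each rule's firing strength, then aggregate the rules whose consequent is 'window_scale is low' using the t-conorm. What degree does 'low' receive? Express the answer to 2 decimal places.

R1: ¬low=1−0.62=0.38, some=0.76, ¬wide=1−0.15=0.85; AND[min(a, b)] → w = 0.38
R2: (low=0.62 OR narrow=0.69) = 0.69; AND[min(a, b)] with wide=0.15 → w = 0.15
R3: wide=0.15, heavy=0.70; AND[min(a, b)] → w = 0.15
R4: low=0.62, wide=0.15, some=0.76; AND[min(a, b)] → w = 0.15
R5: wide=0.15, narrow=0.69; OR[max(a, b)] → w = 0.69
Rules with consequent 'low': {R4, R5} → strengths 0.15, 0.69
Aggregate via t-conorm [max(a, b)]: 0.69

0.69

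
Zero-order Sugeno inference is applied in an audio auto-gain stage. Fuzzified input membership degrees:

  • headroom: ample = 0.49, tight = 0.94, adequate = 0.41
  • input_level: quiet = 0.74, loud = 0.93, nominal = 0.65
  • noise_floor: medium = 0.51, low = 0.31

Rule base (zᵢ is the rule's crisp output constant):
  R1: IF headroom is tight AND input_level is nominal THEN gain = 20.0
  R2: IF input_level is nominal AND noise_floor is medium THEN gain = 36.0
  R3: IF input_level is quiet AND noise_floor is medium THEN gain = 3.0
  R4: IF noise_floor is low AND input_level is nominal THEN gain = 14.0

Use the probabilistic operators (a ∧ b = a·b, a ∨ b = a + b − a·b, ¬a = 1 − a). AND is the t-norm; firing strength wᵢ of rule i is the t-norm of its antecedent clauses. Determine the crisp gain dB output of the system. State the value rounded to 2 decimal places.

R1 (z=20.0): tight=0.94, nominal=0.65; AND[a·b] → w = 0.6110
R2 (z=36.0): nominal=0.65, medium=0.51; AND[a·b] → w = 0.3315
R3 (z=3.0): quiet=0.74, medium=0.51; AND[a·b] → w = 0.3774
R4 (z=14.0): low=0.31, nominal=0.65; AND[a·b] → w = 0.2015
Weighted average = (0.6110·20.0 + 0.3315·36.0 + 0.3774·3.0 + 0.2015·14.0) / (0.6110 + 0.3315 + 0.3774 + 0.2015)
  = 28.1072 / 1.5214 = 18.47

18.47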